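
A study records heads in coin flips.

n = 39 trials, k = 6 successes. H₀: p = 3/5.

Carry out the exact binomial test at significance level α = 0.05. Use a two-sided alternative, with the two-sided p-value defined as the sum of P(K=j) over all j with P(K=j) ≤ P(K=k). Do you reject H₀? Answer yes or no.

reject H₀: yes

Exact binomial: n=39, k=6, p₀=3/5=0.6000
P(X=j) = C(n,j)·p₀^j·(1−p₀)^(n−j); p = Σ P(X=j) over j with P(X=j) ≤ P(X=6)
p-value (two-sided) = 0.00000
At α=0.05: p < α → reject H₀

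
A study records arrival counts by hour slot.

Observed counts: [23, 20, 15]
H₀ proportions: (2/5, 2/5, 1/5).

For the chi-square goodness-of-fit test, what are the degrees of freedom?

df = k − 1 = 3 − 1 = 2

degrees of freedom = 2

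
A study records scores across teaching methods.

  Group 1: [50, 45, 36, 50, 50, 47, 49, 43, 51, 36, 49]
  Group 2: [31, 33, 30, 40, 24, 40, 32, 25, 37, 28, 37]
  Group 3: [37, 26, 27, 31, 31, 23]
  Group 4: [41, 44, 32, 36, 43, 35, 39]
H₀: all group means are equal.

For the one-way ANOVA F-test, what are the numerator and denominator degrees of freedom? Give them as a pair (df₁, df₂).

degrees of freedom = [3, 31]

k = 4 groups, N = 35 total
df = (k−1, N−k) = (4−1, 35−4) = (3, 31)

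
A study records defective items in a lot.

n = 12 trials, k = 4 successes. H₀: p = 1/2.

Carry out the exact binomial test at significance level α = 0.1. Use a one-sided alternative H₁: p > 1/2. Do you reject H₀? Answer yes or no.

reject H₀: no

Exact binomial: n=12, k=4, p₀=1/2=0.5000
P(X≥4) from Σ C(n,i)·p₀^i·(1−p₀)^(n−i)
p-value (one-sided, H₁ greater) = 0.92700
At α=0.1: p ≥ α → fail to reject H₀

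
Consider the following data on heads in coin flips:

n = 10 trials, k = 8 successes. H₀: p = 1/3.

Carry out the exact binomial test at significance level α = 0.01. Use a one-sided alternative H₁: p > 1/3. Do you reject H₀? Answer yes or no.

Exact binomial: n=10, k=8, p₀=1/3=0.3333
P(X≥8) from Σ C(n,i)·p₀^i·(1−p₀)^(n−i)
p-value (one-sided, H₁ greater) = 0.00340
At α=0.01: p < α → reject H₀

reject H₀: yes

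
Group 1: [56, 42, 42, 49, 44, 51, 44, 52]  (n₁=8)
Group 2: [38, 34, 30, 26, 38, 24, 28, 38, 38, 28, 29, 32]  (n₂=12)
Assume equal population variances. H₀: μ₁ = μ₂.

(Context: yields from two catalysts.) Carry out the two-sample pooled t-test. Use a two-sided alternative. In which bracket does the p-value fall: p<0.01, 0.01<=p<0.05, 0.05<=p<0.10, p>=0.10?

p-value bracket: p<0.01

x̄₁=47.500, s₁=5.237, n₁=8
x̄₂=31.917, s₂=5.160, n₂=12
s_p² = [7·5.237² + 11·5.160²]/18 = 26.9398
SE = √(s_p²·(1/8+1/12)) = 2.3691
t = (47.500−31.917)/2.3691 = 6.5778
df = 18
p-value (two-sided) = 0.00000
→ bracket: p<0.01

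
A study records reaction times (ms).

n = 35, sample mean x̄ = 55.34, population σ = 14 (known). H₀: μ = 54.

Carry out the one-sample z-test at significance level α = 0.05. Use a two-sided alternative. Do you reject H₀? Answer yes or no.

SE = σ/√n = 14/√35 = 2.3664
z = (x̄−μ₀)/SE = (55.34−54)/2.3664 = 0.5663
p-value (two-sided) = 0.57122
At α=0.05: p ≥ α → fail to reject H₀

reject H₀: no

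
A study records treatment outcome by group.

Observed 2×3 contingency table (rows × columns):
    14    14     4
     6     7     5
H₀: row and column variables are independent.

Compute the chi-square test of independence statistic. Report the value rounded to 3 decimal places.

Row totals [32, 18], col totals [20, 21, 9], n=50
χ² = (14−12.80)²/12.80 + (14−13.44)²/13.44 + (4−5.76)²/5.76 + (6−7.20)²/7.20 + (7−7.56)²/7.56 + (5−3.24)²/3.24 = 1.8711
df = 2

test statistic = 1.871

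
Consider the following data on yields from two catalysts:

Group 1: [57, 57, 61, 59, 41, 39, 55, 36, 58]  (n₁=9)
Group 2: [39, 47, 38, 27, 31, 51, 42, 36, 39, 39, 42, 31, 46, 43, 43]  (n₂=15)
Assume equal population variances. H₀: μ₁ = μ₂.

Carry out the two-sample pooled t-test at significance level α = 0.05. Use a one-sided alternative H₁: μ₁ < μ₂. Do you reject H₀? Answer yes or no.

x̄₁=51.444, s₁=9.799, n₁=9
x̄₂=39.600, s₂=6.456, n₂=15
s_p² = [8·9.799² + 14·6.456²]/22 = 61.4465
SE = √(s_p²·(1/9+1/15)) = 3.3051
t = (51.444−39.600)/3.3051 = 3.5837
df = 22
p-value (one-sided, H₁ less) = 0.99917
At α=0.05: p ≥ α → fail to reject H₀

reject H₀: no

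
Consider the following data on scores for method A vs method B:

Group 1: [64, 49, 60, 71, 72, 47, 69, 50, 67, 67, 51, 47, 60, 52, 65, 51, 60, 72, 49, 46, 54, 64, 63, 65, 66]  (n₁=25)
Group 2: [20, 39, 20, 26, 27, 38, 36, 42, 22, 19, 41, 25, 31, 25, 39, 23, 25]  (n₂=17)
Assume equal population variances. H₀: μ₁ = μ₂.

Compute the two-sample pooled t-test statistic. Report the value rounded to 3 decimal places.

x̄₁=59.240, s₁=8.753, n₁=25
x̄₂=29.294, s₂=8.115, n₂=17
s_p² = [24·8.753² + 16·8.115²]/40 = 72.3022
SE = √(s_p²·(1/25+1/17)) = 2.6730
t = (59.240−29.294)/2.6730 = 11.2029
df = 40

test statistic = 11.203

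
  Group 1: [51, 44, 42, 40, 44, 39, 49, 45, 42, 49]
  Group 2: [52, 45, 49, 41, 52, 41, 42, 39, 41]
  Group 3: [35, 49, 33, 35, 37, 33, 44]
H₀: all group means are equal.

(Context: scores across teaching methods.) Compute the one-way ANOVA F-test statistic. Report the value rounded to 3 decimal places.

Group means [44.50, 44.67, 38.00], grand mean 42.808
SSB = Σnᵢ(x̄ᵢ−x̄)² = 221.538; SSW = ΣΣ(x−x̄ᵢ)² = 578.500
MSB = 221.538/2 = 110.7692; MSW = 578.500/23 = 25.1522
F = MSB/MSW = 4.4040
df = (2, 23)

test statistic = 4.404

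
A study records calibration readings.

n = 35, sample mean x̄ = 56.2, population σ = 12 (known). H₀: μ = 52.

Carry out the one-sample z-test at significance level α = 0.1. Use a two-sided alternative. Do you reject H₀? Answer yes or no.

SE = σ/√n = 12/√35 = 2.0284
z = (x̄−μ₀)/SE = (56.2−52)/2.0284 = 2.0706
p-value (two-sided) = 0.03839
At α=0.1: p < α → reject H₀

reject H₀: yes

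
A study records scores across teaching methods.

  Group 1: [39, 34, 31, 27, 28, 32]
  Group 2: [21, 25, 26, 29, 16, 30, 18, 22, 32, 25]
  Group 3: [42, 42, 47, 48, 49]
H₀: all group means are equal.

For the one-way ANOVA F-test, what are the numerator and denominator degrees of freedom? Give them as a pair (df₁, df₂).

k = 3 groups, N = 21 total
df = (k−1, N−k) = (3−1, 21−3) = (2, 18)

degrees of freedom = [2, 18]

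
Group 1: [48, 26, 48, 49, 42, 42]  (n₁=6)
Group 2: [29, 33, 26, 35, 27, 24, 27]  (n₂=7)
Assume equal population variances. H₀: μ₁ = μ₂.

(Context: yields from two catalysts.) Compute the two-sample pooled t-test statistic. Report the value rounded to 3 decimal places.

x̄₁=42.500, s₁=8.666, n₁=6
x̄₂=28.714, s₂=3.946, n₂=7
s_p² = [5·8.666² + 6·3.946²]/11 = 42.6299
SE = √(s_p²·(1/6+1/7)) = 3.6325
t = (42.500−28.714)/3.6325 = 3.7951
df = 11

test statistic = 3.795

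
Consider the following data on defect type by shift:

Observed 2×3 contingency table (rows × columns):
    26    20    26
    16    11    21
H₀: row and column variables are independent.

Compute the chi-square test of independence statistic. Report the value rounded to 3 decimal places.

Row totals [72, 48], col totals [42, 31, 47], n=120
χ² = (26−25.20)²/25.20 + (20−18.60)²/18.60 + (26−28.20)²/28.20 + (16−16.80)²/16.80 + (11−12.40)²/12.40 + (21−18.80)²/18.80 = 0.7560
df = 2

test statistic = 0.756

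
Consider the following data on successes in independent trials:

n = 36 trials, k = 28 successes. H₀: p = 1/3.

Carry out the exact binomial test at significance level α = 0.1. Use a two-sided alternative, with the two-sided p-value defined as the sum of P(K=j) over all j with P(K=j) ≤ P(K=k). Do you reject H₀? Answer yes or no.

Exact binomial: n=36, k=28, p₀=1/3=0.3333
P(X=j) = C(n,j)·p₀^j·(1−p₀)^(n−j); p = Σ P(X=j) over j with P(X=j) ≤ P(X=28)
p-value (two-sided) = 0.00000
At α=0.1: p < α → reject H₀

reject H₀: yes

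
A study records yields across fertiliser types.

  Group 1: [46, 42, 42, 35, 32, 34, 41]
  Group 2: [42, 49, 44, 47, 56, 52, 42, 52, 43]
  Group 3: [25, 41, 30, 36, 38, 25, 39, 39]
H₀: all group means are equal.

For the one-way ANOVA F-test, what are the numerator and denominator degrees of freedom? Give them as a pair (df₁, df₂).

k = 3 groups, N = 24 total
df = (k−1, N−k) = (3−1, 24−3) = (2, 21)

degrees of freedom = [2, 21]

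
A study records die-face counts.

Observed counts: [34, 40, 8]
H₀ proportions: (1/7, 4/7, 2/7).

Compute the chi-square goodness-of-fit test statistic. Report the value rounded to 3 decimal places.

test statistic = 53.561

n = 82; E_i = n·p_i = [11.71, 46.86, 23.43]
χ² = (34−11.71)²/11.71 + (40−46.86)²/46.86 + (8−23.43)²/23.43 = 53.5610
df = 2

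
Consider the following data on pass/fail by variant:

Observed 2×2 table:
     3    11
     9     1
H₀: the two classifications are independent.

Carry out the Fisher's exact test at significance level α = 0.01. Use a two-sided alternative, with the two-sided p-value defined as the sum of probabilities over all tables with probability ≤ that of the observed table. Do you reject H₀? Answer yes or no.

Margins: r₁=14, r₂=10, c₁=12, c₂=12, n=24
p_obs = C(14,3)·C(10,9)/C(24,12); sum pmf over tables with pmf ≤ p_obs
p-value (two-sided) = 0.00276
At α=0.01: p < α → reject H₀

reject H₀: yes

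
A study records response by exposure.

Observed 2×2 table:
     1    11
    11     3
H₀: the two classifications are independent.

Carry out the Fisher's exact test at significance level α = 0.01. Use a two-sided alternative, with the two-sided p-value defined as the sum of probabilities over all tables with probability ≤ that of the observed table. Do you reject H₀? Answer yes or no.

Margins: r₁=12, r₂=14, c₁=12, c₂=14, n=26
p_obs = C(12,1)·C(14,11)/C(26,12); sum pmf over tables with pmf ≤ p_obs
p-value (two-sided) = 0.00048
At α=0.01: p < α → reject H₀

reject H₀: yes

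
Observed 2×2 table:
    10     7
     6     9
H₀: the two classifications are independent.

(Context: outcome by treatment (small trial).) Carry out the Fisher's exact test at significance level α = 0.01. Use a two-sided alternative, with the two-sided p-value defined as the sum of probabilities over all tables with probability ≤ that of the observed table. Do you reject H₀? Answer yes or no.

Margins: r₁=17, r₂=15, c₁=16, c₂=16, n=32
p_obs = C(17,10)·C(15,6)/C(32,16); sum pmf over tables with pmf ≤ p_obs
p-value (two-sided) = 0.47949
At α=0.01: p ≥ α → fail to reject H₀

reject H₀: no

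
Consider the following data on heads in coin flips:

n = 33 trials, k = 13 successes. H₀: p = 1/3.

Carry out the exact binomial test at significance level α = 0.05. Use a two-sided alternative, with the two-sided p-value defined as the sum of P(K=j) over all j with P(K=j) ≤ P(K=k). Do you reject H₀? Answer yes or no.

Exact binomial: n=33, k=13, p₀=1/3=0.3333
P(X=j) = C(n,j)·p₀^j·(1−p₀)^(n−j); p = Σ P(X=j) over j with P(X=j) ≤ P(X=13)
p-value (two-sided) = 0.46405
At α=0.05: p ≥ α → fail to reject H₀

reject H₀: no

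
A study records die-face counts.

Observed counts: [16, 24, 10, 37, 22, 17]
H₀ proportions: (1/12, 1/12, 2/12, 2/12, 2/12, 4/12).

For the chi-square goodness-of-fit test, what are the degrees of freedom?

df = k − 1 = 6 − 1 = 5

degrees of freedom = 5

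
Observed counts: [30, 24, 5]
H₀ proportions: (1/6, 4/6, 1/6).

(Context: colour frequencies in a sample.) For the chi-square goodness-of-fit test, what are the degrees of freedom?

df = k − 1 = 3 − 1 = 2

degrees of freedom = 2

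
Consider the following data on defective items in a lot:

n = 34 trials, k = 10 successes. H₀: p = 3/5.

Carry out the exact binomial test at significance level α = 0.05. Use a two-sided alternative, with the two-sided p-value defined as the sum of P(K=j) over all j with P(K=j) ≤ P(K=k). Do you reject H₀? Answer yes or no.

reject H₀: yes

Exact binomial: n=34, k=10, p₀=3/5=0.6000
P(X=j) = C(n,j)·p₀^j·(1−p₀)^(n−j); p = Σ P(X=j) over j with P(X=j) ≤ P(X=10)
p-value (two-sided) = 0.00036
At α=0.05: p < α → reject H₀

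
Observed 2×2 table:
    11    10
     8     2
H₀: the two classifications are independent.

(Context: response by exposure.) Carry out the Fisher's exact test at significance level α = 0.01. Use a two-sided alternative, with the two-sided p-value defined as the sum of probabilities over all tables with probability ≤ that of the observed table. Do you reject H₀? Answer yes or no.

reject H₀: no

Margins: r₁=21, r₂=10, c₁=19, c₂=12, n=31
p_obs = C(21,11)·C(10,8)/C(31,19); sum pmf over tables with pmf ≤ p_obs
p-value (two-sided) = 0.23961
At α=0.01: p ≥ α → fail to reject H₀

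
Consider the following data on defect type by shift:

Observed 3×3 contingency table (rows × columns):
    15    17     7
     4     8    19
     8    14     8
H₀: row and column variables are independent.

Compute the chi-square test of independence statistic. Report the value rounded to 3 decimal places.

test statistic = 16.447

Row totals [39, 31, 30], col totals [27, 39, 34], n=100
χ² = (15−10.53)²/10.53 + (17−15.21)²/15.21 + (7−13.26)²/13.26 + (4−8.37)²/8.37 + (8−12.09)²/12.09 + (19−10.54)²/10.54 + (8−8.10)²/8.10 + (14−11.70)²/11.70 + (8−10.20)²/10.20 = 16.4471
df = 4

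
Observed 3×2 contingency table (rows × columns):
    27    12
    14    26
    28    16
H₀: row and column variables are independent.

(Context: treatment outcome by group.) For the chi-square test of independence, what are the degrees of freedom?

df = (r−1)(c−1) = (3−1)·(2−1) = 2

degrees of freedom = 2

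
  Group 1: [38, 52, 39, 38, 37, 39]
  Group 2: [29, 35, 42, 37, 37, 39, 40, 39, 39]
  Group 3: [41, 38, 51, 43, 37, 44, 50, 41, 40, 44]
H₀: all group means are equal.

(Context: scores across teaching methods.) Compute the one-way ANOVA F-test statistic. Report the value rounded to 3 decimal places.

test statistic = 3.327

Group means [40.50, 37.44, 42.90], grand mean 40.360
SSB = Σnᵢ(x̄ᵢ−x̄)² = 141.138; SSW = ΣΣ(x−x̄ᵢ)² = 466.622
MSB = 141.138/2 = 70.5689; MSW = 466.622/22 = 21.2101
F = MSB/MSW = 3.3271
df = (2, 22)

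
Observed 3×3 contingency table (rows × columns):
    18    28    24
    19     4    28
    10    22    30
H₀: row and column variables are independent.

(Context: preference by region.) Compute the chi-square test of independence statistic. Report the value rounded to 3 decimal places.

test statistic = 19.403

Row totals [70, 51, 62], col totals [47, 54, 82], n=183
χ² = (18−17.98)²/17.98 + (28−20.66)²/20.66 + (24−31.37)²/31.37 + (19−13.10)²/13.10 + (4−15.05)²/15.05 + (28−22.85)²/22.85 + (10−15.92)²/15.92 + (22−18.30)²/18.30 + (30−27.78)²/27.78 = 19.4031
df = 4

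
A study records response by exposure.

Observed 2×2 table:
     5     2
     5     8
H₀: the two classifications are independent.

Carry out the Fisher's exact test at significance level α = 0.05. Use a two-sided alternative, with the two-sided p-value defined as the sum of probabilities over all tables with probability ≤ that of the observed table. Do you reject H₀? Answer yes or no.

Margins: r₁=7, r₂=13, c₁=10, c₂=10, n=20
p_obs = C(7,5)·C(13,5)/C(20,10); sum pmf over tables with pmf ≤ p_obs
p-value (two-sided) = 0.34985
At α=0.05: p ≥ α → fail to reject H₀

reject H₀: no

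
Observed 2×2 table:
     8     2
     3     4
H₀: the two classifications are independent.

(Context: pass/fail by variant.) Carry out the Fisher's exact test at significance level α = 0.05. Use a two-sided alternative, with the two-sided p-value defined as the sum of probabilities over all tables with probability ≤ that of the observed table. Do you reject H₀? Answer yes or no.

Margins: r₁=10, r₂=7, c₁=11, c₂=6, n=17
p_obs = C(10,8)·C(7,3)/C(17,11); sum pmf over tables with pmf ≤ p_obs
p-value (two-sided) = 0.16176
At α=0.05: p ≥ α → fail to reject H₀

reject H₀: no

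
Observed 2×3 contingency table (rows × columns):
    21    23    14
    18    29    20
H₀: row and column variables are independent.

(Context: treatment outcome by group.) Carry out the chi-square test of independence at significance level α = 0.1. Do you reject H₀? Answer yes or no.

reject H₀: no

Row totals [58, 67], col totals [39, 52, 34], n=125
χ² = (21−18.10)²/18.10 + (23−24.13)²/24.13 + (14−15.78)²/15.78 + (18−20.90)²/20.90 + (29−27.87)²/27.87 + (20−18.22)²/18.22 = 1.3409
df = 2
p-value (upper-tail) = 0.51149
At α=0.1: p ≥ α → fail to reject H₀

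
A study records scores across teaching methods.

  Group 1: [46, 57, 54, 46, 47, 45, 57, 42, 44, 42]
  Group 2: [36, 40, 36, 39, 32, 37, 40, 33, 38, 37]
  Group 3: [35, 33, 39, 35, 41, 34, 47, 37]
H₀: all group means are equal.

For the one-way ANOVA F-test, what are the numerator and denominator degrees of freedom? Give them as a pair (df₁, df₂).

degrees of freedom = [2, 25]

k = 3 groups, N = 28 total
df = (k−1, N−k) = (3−1, 28−3) = (2, 25)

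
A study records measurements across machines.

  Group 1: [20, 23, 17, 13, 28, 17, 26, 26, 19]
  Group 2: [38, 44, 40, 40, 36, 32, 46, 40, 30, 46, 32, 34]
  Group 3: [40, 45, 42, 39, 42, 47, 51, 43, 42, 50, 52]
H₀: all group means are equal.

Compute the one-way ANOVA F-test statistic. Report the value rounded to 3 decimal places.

Group means [21.00, 38.17, 44.82], grand mean 35.625
SSB = Σnᵢ(x̄ᵢ−x̄)² = 2932.197; SSW = ΣΣ(x−x̄ᵢ)² = 741.303
MSB = 2932.197/2 = 1466.0985; MSW = 741.303/29 = 25.5622
F = MSB/MSW = 57.3542
df = (2, 29)

test statistic = 57.354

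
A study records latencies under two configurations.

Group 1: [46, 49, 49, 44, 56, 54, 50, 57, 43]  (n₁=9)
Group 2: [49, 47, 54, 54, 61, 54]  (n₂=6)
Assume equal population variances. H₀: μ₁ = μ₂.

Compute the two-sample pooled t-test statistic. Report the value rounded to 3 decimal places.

test statistic = -1.291

x̄₁=49.778, s₁=5.044, n₁=9
x̄₂=53.167, s₂=4.875, n₂=6
s_p² = [8·5.044² + 5·4.875²]/13 = 24.7991
SE = √(s_p²·(1/9+1/6)) = 2.6246
t = (49.778−53.167)/2.6246 = -1.2912
df = 13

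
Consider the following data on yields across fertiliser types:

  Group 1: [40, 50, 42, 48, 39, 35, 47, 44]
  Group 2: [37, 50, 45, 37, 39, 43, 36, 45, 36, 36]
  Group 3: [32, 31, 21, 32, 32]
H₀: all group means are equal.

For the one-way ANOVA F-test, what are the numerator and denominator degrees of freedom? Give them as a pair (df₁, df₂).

k = 3 groups, N = 23 total
df = (k−1, N−k) = (3−1, 23−3) = (2, 20)

degrees of freedom = [2, 20]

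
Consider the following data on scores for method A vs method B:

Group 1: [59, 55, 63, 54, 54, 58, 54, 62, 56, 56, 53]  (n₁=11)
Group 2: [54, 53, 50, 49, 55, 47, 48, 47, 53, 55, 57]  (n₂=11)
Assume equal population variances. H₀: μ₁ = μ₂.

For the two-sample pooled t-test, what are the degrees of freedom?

degrees of freedom = 20

df = n₁ + n₂ − 2 = 11 + 11 − 2 = 20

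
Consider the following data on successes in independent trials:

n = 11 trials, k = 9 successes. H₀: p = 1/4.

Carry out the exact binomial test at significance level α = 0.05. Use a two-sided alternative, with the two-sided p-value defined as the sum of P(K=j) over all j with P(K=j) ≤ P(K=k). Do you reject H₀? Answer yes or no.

reject H₀: yes

Exact binomial: n=11, k=9, p₀=1/4=0.2500
P(X=j) = C(n,j)·p₀^j·(1−p₀)^(n−j); p = Σ P(X=j) over j with P(X=j) ≤ P(X=9)
p-value (two-sided) = 0.00013
At α=0.05: p < α → reject H₀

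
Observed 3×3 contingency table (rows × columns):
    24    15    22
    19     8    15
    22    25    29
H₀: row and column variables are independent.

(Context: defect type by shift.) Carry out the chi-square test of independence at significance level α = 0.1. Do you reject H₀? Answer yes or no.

Row totals [61, 42, 76], col totals [65, 48, 66], n=179
χ² = (24−22.15)²/22.15 + (15−16.36)²/16.36 + (22−22.49)²/22.49 + (19−15.25)²/15.25 + (8−11.26)²/11.26 + (15−15.49)²/15.49 + (22−27.60)²/27.60 + (25−20.38)²/20.38 + (29−28.02)²/28.02 = 4.3764
df = 4
p-value (upper-tail) = 0.35746
At α=0.1: p ≥ α → fail to reject H₀

reject H₀: no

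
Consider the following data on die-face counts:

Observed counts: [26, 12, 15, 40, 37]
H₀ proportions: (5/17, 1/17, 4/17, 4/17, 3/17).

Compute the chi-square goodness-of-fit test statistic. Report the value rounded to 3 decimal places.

n = 130; E_i = n·p_i = [38.24, 7.65, 30.59, 30.59, 22.94]
χ² = (26−38.24)²/38.24 + (12−7.65)²/7.65 + (15−30.59)²/30.59 + (40−30.59)²/30.59 + (37−22.94)²/22.94 = 25.8486
df = 4

test statistic = 25.849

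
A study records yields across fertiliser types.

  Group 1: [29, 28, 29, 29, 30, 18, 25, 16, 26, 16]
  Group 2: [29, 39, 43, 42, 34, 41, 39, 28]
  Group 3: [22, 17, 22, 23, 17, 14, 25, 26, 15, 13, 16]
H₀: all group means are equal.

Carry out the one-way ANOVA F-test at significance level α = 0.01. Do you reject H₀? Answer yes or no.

Group means [24.60, 36.88, 19.09], grand mean 25.897
SSB = Σnᵢ(x̄ᵢ−x̄)² = 1490.506; SSW = ΣΣ(x−x̄ᵢ)² = 744.184
MSB = 1490.506/2 = 745.2528; MSW = 744.184/26 = 28.6225
F = MSB/MSW = 26.0373
df = (2, 26)
p-value (upper-tail) = 0.00000
At α=0.01: p < α → reject H₀

reject H₀: yes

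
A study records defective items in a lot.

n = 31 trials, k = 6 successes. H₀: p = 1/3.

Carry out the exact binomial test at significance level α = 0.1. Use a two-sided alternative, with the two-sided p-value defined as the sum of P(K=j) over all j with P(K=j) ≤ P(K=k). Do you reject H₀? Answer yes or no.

reject H₀: no

Exact binomial: n=31, k=6, p₀=1/3=0.3333
P(X=j) = C(n,j)·p₀^j·(1−p₀)^(n−j); p = Σ P(X=j) over j with P(X=j) ≤ P(X=6)
p-value (two-sided) = 0.12662
At α=0.1: p ≥ α → fail to reject H₀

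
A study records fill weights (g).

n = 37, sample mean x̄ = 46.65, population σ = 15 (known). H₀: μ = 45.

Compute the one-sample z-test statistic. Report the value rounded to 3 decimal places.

SE = σ/√n = 15/√37 = 2.4660
z = (x̄−μ₀)/SE = (46.65−45)/2.4660 = 0.6691

test statistic = 0.669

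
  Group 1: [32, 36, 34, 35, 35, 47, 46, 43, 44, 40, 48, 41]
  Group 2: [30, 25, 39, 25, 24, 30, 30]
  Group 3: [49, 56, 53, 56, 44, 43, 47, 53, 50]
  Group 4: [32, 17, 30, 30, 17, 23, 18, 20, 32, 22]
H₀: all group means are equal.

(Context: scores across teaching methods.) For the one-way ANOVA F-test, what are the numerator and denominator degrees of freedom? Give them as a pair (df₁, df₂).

k = 4 groups, N = 38 total
df = (k−1, N−k) = (4−1, 38−4) = (3, 34)

degrees of freedom = [3, 34]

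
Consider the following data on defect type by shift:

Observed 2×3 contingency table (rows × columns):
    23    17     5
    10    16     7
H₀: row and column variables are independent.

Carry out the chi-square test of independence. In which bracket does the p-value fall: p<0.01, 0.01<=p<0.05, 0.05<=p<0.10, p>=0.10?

p-value bracket: p>=0.10

Row totals [45, 33], col totals [33, 33, 12], n=78
χ² = (23−19.04)²/19.04 + (17−19.04)²/19.04 + (5−6.92)²/6.92 + (10−13.96)²/13.96 + (16−13.96)²/13.96 + (7−5.08)²/5.08 = 3.7269
df = 2
p-value (upper-tail) = 0.15514
→ bracket: p>=0.10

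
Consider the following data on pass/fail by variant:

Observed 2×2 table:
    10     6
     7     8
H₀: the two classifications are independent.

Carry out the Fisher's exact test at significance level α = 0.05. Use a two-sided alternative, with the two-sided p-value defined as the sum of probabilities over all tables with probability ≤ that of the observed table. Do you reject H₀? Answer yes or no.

Margins: r₁=16, r₂=15, c₁=17, c₂=14, n=31
p_obs = C(16,10)·C(15,7)/C(31,17); sum pmf over tables with pmf ≤ p_obs
p-value (two-sided) = 0.47949
At α=0.05: p ≥ α → fail to reject H₀

reject H₀: no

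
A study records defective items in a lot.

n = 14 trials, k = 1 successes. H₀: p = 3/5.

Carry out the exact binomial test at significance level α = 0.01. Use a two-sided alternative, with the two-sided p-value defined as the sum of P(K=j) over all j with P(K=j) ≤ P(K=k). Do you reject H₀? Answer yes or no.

reject H₀: yes

Exact binomial: n=14, k=1, p₀=3/5=0.6000
P(X=j) = C(n,j)·p₀^j·(1−p₀)^(n−j); p = Σ P(X=j) over j with P(X=j) ≤ P(X=1)
p-value (two-sided) = 0.00006
At α=0.01: p < α → reject H₀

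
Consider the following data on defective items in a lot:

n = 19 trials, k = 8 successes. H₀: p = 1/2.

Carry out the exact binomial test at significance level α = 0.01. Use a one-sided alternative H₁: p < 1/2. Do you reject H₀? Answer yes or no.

Exact binomial: n=19, k=8, p₀=1/2=0.5000
P(X≤8) from Σ C(n,i)·p₀^i·(1−p₀)^(n−i)
p-value (one-sided, H₁ less) = 0.32380
At α=0.01: p ≥ α → fail to reject H₀

reject H₀: no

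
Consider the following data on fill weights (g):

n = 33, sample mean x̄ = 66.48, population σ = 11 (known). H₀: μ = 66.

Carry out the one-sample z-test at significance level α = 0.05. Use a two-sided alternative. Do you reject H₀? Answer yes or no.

SE = σ/√n = 11/√33 = 1.9149
z = (x̄−μ₀)/SE = (66.48−66)/1.9149 = 0.2507
p-value (two-sided) = 0.80207
At α=0.05: p ≥ α → fail to reject H₀

reject H₀: no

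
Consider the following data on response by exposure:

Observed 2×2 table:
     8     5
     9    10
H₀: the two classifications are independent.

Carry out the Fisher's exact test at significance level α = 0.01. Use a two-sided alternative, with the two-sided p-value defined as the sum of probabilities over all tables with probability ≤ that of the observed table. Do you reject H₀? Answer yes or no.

Margins: r₁=13, r₂=19, c₁=17, c₂=15, n=32
p_obs = C(13,8)·C(19,9)/C(32,17); sum pmf over tables with pmf ≤ p_obs
p-value (two-sided) = 0.49053
At α=0.01: p ≥ α → fail to reject H₀

reject H₀: no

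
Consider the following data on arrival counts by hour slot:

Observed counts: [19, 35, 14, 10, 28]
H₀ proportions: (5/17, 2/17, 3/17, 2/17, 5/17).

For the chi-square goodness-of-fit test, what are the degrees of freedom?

degrees of freedom = 4

df = k − 1 = 5 − 1 = 4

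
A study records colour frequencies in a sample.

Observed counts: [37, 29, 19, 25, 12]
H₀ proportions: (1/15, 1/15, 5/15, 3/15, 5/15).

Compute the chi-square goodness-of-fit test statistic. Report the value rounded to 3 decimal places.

test statistic = 187.754

n = 122; E_i = n·p_i = [8.13, 8.13, 40.67, 24.40, 40.67]
χ² = (37−8.13)²/8.13 + (29−8.13)²/8.13 + (19−40.67)²/40.67 + (25−24.40)²/24.40 + (12−40.67)²/40.67 = 187.7541
df = 4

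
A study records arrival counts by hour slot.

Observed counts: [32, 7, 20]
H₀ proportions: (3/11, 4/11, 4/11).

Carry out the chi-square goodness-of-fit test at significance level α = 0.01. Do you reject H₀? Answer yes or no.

reject H₀: yes

n = 59; E_i = n·p_i = [16.09, 21.45, 21.45]
χ² = (32−16.09)²/16.09 + (7−21.45)²/21.45 + (20−21.45)²/21.45 = 25.5664
df = 2
p-value (upper-tail) = 0.00000
At α=0.01: p < α → reject H₀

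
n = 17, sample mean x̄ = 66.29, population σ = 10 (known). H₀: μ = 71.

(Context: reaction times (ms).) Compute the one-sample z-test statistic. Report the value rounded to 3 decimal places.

SE = σ/√n = 10/√17 = 2.4254
z = (x̄−μ₀)/SE = (66.29−71)/2.4254 = -1.9420

test statistic = -1.942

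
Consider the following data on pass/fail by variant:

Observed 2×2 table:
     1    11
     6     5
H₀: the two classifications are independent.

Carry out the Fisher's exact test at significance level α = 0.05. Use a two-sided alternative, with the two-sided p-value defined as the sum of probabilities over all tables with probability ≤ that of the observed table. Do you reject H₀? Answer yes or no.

Margins: r₁=12, r₂=11, c₁=7, c₂=16, n=23
p_obs = C(12,1)·C(11,6)/C(23,7); sum pmf over tables with pmf ≤ p_obs
p-value (two-sided) = 0.02719
At α=0.05: p < α → reject H₀

reject H₀: yes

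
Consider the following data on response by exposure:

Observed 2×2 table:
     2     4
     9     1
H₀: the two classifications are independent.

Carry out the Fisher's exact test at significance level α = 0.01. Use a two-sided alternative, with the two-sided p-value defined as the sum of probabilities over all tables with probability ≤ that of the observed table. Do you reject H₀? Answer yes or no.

reject H₀: no

Margins: r₁=6, r₂=10, c₁=11, c₂=5, n=16
p_obs = C(6,2)·C(10,9)/C(16,11); sum pmf over tables with pmf ≤ p_obs
p-value (two-sided) = 0.03571
At α=0.01: p ≥ α → fail to reject H₀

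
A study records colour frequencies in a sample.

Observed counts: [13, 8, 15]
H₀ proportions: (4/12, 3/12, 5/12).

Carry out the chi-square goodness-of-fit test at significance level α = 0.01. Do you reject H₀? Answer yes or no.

reject H₀: no

n = 36; E_i = n·p_i = [12.00, 9.00, 15.00]
χ² = (13−12.00)²/12.00 + (8−9.00)²/9.00 + (15−15.00)²/15.00 = 0.1944
df = 2
p-value (upper-tail) = 0.90735
At α=0.01: p ≥ α → fail to reject H₀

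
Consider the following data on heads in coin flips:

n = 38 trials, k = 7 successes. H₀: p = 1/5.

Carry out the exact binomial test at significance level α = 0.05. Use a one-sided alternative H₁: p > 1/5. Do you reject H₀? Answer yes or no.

Exact binomial: n=38, k=7, p₀=1/5=0.2000
P(X≥7) from Σ C(n,i)·p₀^i·(1−p₀)^(n−i)
p-value (one-sided, H₁ greater) = 0.65964
At α=0.05: p ≥ α → fail to reject H₀

reject H₀: no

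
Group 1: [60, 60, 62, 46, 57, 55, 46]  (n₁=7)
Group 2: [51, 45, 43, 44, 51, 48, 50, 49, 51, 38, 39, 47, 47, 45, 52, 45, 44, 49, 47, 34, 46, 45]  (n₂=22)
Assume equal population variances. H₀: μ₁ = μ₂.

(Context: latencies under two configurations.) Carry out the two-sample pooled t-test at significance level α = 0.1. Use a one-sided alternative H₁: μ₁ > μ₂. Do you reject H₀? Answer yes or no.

reject H₀: yes

x̄₁=55.143, s₁=6.644, n₁=7
x̄₂=45.909, s₂=4.524, n₂=22
s_p² = [6·6.644² + 21·4.524²]/27 = 25.7287
SE = √(s_p²·(1/7+1/22)) = 2.2011
t = (55.143−45.909)/2.2011 = 4.1950
df = 27
p-value (one-sided, H₁ greater) = 0.00013
At α=0.1: p < α → reject H₀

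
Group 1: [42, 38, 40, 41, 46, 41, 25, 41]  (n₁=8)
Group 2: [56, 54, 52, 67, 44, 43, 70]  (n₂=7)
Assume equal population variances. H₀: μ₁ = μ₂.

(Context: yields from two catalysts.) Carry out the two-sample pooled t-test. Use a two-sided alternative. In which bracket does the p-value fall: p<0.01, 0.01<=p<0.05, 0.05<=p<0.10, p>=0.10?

p-value bracket: p<0.01

x̄₁=39.250, s₁=6.182, n₁=8
x̄₂=55.143, s₂=10.367, n₂=7
s_p² = [7·6.182² + 6·10.367²]/13 = 70.1813
SE = √(s_p²·(1/8+1/7)) = 4.3357
t = (39.250−55.143)/4.3357 = -3.6656
df = 13
p-value (two-sided) = 0.00285
→ bracket: p<0.01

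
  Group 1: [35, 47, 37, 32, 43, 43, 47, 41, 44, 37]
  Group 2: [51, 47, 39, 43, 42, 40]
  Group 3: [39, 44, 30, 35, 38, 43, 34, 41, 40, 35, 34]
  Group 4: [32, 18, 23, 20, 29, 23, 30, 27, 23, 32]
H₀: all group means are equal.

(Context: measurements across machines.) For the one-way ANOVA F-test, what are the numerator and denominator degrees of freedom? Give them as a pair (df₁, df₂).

degrees of freedom = [3, 33]

k = 4 groups, N = 37 total
df = (k−1, N−k) = (4−1, 37−4) = (3, 33)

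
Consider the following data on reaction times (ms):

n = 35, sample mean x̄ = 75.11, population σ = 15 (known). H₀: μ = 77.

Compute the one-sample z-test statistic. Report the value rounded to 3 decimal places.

test statistic = -0.745

SE = σ/√n = 15/√35 = 2.5355
z = (x̄−μ₀)/SE = (75.11−77)/2.5355 = -0.7454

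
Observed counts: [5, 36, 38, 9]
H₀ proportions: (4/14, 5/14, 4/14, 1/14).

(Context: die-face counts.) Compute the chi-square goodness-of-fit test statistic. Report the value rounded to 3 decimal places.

n = 88; E_i = n·p_i = [25.14, 31.43, 25.14, 6.29]
χ² = (5−25.14)²/25.14 + (36−31.43)²/31.43 + (38−25.14)²/25.14 + (9−6.29)²/6.29 = 24.5489
df = 3

test statistic = 24.549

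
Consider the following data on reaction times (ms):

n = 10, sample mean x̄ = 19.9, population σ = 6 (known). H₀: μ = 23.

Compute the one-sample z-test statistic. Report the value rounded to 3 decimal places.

SE = σ/√n = 6/√10 = 1.8974
z = (x̄−μ₀)/SE = (19.9−23)/1.8974 = -1.6338

test statistic = -1.634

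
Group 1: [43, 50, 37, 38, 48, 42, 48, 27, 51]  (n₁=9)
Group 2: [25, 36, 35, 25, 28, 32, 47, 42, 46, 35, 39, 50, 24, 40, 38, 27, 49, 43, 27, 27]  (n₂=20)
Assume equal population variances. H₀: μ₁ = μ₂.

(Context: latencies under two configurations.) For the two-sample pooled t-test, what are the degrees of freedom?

degrees of freedom = 27

df = n₁ + n₂ − 2 = 9 + 20 − 2 = 27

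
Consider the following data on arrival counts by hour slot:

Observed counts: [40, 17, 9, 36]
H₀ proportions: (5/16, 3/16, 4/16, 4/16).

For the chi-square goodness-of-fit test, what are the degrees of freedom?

df = k − 1 = 4 − 1 = 3

degrees of freedom = 3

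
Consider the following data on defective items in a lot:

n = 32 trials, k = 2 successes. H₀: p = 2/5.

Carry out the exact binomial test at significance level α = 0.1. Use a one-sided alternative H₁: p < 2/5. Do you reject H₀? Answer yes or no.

reject H₀: yes

Exact binomial: n=32, k=2, p₀=2/5=0.4000
P(X≤2) from Σ C(n,i)·p₀^i·(1−p₀)^(n−i)
p-value (one-sided, H₁ less) = 0.00002
At α=0.1: p < α → reject H₀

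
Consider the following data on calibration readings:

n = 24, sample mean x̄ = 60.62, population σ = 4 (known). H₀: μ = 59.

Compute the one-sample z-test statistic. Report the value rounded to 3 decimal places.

test statistic = 1.984

SE = σ/√n = 4/√24 = 0.8165
z = (x̄−μ₀)/SE = (60.62−59)/0.8165 = 1.9841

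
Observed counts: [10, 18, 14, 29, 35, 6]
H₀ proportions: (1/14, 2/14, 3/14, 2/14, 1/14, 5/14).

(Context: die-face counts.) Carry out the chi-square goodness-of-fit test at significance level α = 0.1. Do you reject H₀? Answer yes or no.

reject H₀: yes

n = 112; E_i = n·p_i = [8.00, 16.00, 24.00, 16.00, 8.00, 40.00]
χ² = (10−8.00)²/8.00 + (18−16.00)²/16.00 + (14−24.00)²/24.00 + (29−16.00)²/16.00 + (35−8.00)²/8.00 + (6−40.00)²/40.00 = 135.5042
df = 5
p-value (upper-tail) = 0.00000
At α=0.1: p < α → reject H₀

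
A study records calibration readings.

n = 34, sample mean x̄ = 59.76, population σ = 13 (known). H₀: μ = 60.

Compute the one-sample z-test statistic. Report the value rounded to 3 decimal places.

test statistic = -0.108

SE = σ/√n = 13/√34 = 2.2295
z = (x̄−μ₀)/SE = (59.76−60)/2.2295 = -0.1076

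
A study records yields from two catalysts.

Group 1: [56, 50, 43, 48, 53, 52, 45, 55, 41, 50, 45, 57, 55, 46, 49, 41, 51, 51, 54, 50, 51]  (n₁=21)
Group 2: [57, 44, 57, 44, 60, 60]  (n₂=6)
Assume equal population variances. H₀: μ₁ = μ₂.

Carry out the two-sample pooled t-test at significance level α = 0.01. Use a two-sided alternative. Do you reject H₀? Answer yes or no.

reject H₀: no

x̄₁=49.667, s₁=4.726, n₁=21
x̄₂=53.667, s₂=7.607, n₂=6
s_p² = [20·4.726² + 5·7.607²]/25 = 29.4400
SE = √(s_p²·(1/21+1/6)) = 2.5117
t = (49.667−53.667)/2.5117 = -1.5926
df = 25
p-value (two-sided) = 0.12383
At α=0.01: p ≥ α → fail to reject H₀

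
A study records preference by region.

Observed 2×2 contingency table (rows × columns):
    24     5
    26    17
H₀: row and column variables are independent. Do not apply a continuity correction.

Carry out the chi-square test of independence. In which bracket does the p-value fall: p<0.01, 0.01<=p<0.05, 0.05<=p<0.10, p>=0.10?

p-value bracket: 0.01<=p<0.05

Row totals [29, 43], col totals [50, 22], n=72
χ² = (24−20.14)²/20.14 + (5−8.86)²/8.86 + (26−29.86)²/29.86 + (17−13.14)²/13.14 = 4.0566
df = 1
p-value (upper-tail) = 0.04400
→ bracket: 0.01<=p<0.05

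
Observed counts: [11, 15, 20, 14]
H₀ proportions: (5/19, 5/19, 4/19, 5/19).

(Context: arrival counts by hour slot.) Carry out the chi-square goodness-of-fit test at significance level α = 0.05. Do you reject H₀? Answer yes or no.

reject H₀: no

n = 60; E_i = n·p_i = [15.79, 15.79, 12.63, 15.79]
χ² = (11−15.79)²/15.79 + (15−15.79)²/15.79 + (20−12.63)²/12.63 + (14−15.79)²/15.79 = 5.9933
df = 3
p-value (upper-tail) = 0.11194
At α=0.05: p ≥ α → fail to reject H₀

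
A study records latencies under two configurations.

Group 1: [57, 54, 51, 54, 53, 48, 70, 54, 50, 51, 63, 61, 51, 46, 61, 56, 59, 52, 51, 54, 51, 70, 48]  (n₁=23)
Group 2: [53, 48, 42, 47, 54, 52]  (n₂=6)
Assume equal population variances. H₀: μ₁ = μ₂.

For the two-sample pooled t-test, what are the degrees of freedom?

degrees of freedom = 27

df = n₁ + n₂ − 2 = 23 + 6 − 2 = 27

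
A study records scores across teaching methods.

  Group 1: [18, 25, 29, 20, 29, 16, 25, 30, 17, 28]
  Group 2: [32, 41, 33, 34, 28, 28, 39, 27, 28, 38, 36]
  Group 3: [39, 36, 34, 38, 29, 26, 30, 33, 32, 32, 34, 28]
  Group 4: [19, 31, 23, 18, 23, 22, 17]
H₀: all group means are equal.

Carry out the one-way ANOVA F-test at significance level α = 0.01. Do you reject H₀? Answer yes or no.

reject H₀: yes

Group means [23.70, 33.09, 32.58, 21.86], grand mean 28.625
SSB = Σnᵢ(x̄ᵢ−x̄)² = 970.592; SSW = ΣΣ(x−x̄ᵢ)² = 818.783
MSB = 970.592/3 = 323.5307; MSW = 818.783/36 = 22.7440
F = MSB/MSW = 14.2249
df = (3, 36)
p-value (upper-tail) = 0.00000
At α=0.01: p < α → reject H₀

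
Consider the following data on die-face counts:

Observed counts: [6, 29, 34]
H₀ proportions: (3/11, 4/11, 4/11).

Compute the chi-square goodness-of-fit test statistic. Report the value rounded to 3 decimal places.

n = 69; E_i = n·p_i = [18.82, 25.09, 25.09]
χ² = (6−18.82)²/18.82 + (29−25.09)²/25.09 + (34−25.09)²/25.09 = 12.5036
df = 2

test statistic = 12.504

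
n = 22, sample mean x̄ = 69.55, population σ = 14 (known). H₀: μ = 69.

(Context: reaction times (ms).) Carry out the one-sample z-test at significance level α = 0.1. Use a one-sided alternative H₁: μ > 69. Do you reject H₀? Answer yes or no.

reject H₀: no

SE = σ/√n = 14/√22 = 2.9848
z = (x̄−μ₀)/SE = (69.55−69)/2.9848 = 0.1843
p-value (one-sided, H₁ greater) = 0.42690
At α=0.1: p ≥ α → fail to reject H₀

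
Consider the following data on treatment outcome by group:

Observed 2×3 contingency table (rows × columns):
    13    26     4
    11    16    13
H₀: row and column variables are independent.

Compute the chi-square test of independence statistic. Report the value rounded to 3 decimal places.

Row totals [43, 40], col totals [24, 42, 17], n=83
χ² = (13−12.43)²/12.43 + (26−21.76)²/21.76 + (4−8.81)²/8.81 + (11−11.57)²/11.57 + (16−20.24)²/20.24 + (13−8.19)²/8.19 = 7.2133
df = 2

test statistic = 7.213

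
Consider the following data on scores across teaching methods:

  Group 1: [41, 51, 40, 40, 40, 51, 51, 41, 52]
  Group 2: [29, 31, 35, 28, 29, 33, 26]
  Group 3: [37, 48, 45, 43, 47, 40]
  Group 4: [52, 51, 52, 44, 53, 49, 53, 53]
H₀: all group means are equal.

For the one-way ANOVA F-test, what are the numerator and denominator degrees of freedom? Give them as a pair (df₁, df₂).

degrees of freedom = [3, 26]

k = 4 groups, N = 30 total
df = (k−1, N−k) = (4−1, 30−4) = (3, 26)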